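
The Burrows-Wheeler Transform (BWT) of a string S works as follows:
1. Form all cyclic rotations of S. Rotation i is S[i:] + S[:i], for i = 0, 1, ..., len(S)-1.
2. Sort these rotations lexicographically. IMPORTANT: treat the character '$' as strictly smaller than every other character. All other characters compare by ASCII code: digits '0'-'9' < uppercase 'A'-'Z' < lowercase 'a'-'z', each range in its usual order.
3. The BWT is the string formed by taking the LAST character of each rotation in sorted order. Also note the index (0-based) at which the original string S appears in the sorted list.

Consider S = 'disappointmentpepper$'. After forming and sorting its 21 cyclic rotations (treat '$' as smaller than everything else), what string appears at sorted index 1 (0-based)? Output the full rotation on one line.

All 21 rotations (rotation i = S[i:]+S[:i]):
  rot[0] = disappointmentpepper$
  rot[1] = isappointmentpepper$d
  rot[2] = sappointmentpepper$di
  rot[3] = appointmentpepper$dis
  rot[4] = ppointmentpepper$disa
  rot[5] = pointmentpepper$disap
  rot[6] = ointmentpepper$disapp
  rot[7] = intmentpepper$disappo
  rot[8] = ntmentpepper$disappoi
  rot[9] = tmentpepper$disappoin
  rot[10] = mentpepper$disappoint
  rot[11] = entpepper$disappointm
  rot[12] = ntpepper$disappointme
  rot[13] = tpepper$disappointmen
  rot[14] = pepper$disappointment
  rot[15] = epper$disappointmentp
  rot[16] = pper$disappointmentpe
  rot[17] = per$disappointmentpep
  rot[18] = er$disappointmentpepp
  rot[19] = r$disappointmentpeppe
  rot[20] = $disappointmentpepper
Sorted (with $ < everything):
  sorted[0] = $disappointmentpepper
  sorted[1] = appointmentpepper$dis
  sorted[2] = disappointmentpepper$
  sorted[3] = entpepper$disappointm
  sorted[4] = epper$disappointmentp
  sorted[5] = er$disappointmentpepp
  sorted[6] = intmentpepper$disappo
  sorted[7] = isappointmentpepper$d
  sorted[8] = mentpepper$disappoint
  sorted[9] = ntmentpepper$disappoi
  sorted[10] = ntpepper$disappointme
  sorted[11] = ointmentpepper$disapp
  sorted[12] = pepper$disappointment
  sorted[13] = per$disappointmentpep
  sorted[14] = pointmentpepper$disap
  sorted[15] = pper$disappointmentpe
  sorted[16] = ppointmentpepper$disa
  sorted[17] = r$disappointmentpeppe
  sorted[18] = sappointmentpepper$di
  sorted[19] = tmentpepper$disappoin
  sorted[20] = tpepper$disappointmen
sorted[1] = appointmentpepper$dis

Answer: appointmentpepper$dis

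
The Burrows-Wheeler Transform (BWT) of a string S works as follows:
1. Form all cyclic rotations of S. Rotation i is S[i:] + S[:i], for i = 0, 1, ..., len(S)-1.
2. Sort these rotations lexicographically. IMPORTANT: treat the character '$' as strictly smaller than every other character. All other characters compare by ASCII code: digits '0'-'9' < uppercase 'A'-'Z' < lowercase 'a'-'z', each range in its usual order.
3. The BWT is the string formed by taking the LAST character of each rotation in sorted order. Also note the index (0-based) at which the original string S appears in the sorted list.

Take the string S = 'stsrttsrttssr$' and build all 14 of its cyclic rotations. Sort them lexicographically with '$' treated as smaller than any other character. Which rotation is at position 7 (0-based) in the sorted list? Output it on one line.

Answer: ssr$stsrttsrtt

Derivation:
All 14 rotations (rotation i = S[i:]+S[:i]):
  rot[0] = stsrttsrttssr$
  rot[1] = tsrttsrttssr$s
  rot[2] = srttsrttssr$st
  rot[3] = rttsrttssr$sts
  rot[4] = ttsrttssr$stsr
  rot[5] = tsrttssr$stsrt
  rot[6] = srttssr$stsrtt
  rot[7] = rttssr$stsrtts
  rot[8] = ttssr$stsrttsr
  rot[9] = tssr$stsrttsrt
  rot[10] = ssr$stsrttsrtt
  rot[11] = sr$stsrttsrtts
  rot[12] = r$stsrttsrttss
  rot[13] = $stsrttsrttssr
Sorted (with $ < everything):
  sorted[0] = $stsrttsrttssr
  sorted[1] = r$stsrttsrttss
  sorted[2] = rttsrttssr$sts
  sorted[3] = rttssr$stsrtts
  sorted[4] = sr$stsrttsrtts
  sorted[5] = srttsrttssr$st
  sorted[6] = srttssr$stsrtt
  sorted[7] = ssr$stsrttsrtt
  sorted[8] = stsrttsrttssr$
  sorted[9] = tsrttsrttssr$s
  sorted[10] = tsrttssr$stsrt
  sorted[11] = tssr$stsrttsrt
  sorted[12] = ttsrttssr$stsr
  sorted[13] = ttssr$stsrttsr
sorted[7] = ssr$stsrttsrtt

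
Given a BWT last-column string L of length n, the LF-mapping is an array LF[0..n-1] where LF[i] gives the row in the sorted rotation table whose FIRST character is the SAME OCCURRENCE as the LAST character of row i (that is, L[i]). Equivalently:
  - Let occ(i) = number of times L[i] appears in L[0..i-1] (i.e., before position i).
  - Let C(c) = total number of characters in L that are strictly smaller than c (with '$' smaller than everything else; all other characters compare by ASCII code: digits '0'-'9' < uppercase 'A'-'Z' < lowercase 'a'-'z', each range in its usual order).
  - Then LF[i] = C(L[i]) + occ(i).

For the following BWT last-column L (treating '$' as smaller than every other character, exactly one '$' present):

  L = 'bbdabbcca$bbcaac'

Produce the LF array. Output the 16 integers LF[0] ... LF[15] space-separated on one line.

Answer: 5 6 15 1 7 8 11 12 2 0 9 10 13 3 4 14

Derivation:
Char counts: '$':1, 'a':4, 'b':6, 'c':4, 'd':1
C (first-col start): C('$')=0, C('a')=1, C('b')=5, C('c')=11, C('d')=15
L[0]='b': occ=0, LF[0]=C('b')+0=5+0=5
L[1]='b': occ=1, LF[1]=C('b')+1=5+1=6
L[2]='d': occ=0, LF[2]=C('d')+0=15+0=15
L[3]='a': occ=0, LF[3]=C('a')+0=1+0=1
L[4]='b': occ=2, LF[4]=C('b')+2=5+2=7
L[5]='b': occ=3, LF[5]=C('b')+3=5+3=8
L[6]='c': occ=0, LF[6]=C('c')+0=11+0=11
L[7]='c': occ=1, LF[7]=C('c')+1=11+1=12
L[8]='a': occ=1, LF[8]=C('a')+1=1+1=2
L[9]='$': occ=0, LF[9]=C('$')+0=0+0=0
L[10]='b': occ=4, LF[10]=C('b')+4=5+4=9
L[11]='b': occ=5, LF[11]=C('b')+5=5+5=10
L[12]='c': occ=2, LF[12]=C('c')+2=11+2=13
L[13]='a': occ=2, LF[13]=C('a')+2=1+2=3
L[14]='a': occ=3, LF[14]=C('a')+3=1+3=4
L[15]='c': occ=3, LF[15]=C('c')+3=11+3=14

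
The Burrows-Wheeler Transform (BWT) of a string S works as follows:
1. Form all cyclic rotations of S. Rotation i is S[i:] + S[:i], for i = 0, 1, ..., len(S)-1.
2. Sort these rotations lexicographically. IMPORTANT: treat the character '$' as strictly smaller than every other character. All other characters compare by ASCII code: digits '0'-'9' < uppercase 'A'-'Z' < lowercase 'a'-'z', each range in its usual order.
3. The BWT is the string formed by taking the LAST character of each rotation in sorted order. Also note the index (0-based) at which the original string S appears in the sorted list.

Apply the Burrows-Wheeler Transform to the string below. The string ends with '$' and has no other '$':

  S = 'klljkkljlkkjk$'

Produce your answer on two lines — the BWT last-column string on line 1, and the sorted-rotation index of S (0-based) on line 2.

Answer: kklljkljk$lkjk
9

Derivation:
All 14 rotations (rotation i = S[i:]+S[:i]):
  rot[0] = klljkkljlkkjk$
  rot[1] = lljkkljlkkjk$k
  rot[2] = ljkkljlkkjk$kl
  rot[3] = jkkljlkkjk$kll
  rot[4] = kkljlkkjk$kllj
  rot[5] = kljlkkjk$klljk
  rot[6] = ljlkkjk$klljkk
  rot[7] = jlkkjk$klljkkl
  rot[8] = lkkjk$klljkklj
  rot[9] = kkjk$klljkkljl
  rot[10] = kjk$klljkkljlk
  rot[11] = jk$klljkkljlkk
  rot[12] = k$klljkkljlkkj
  rot[13] = $klljkkljlkkjk
Sorted (with $ < everything):
  sorted[0] = $klljkkljlkkjk  (last char: 'k')
  sorted[1] = jk$klljkkljlkk  (last char: 'k')
  sorted[2] = jkkljlkkjk$kll  (last char: 'l')
  sorted[3] = jlkkjk$klljkkl  (last char: 'l')
  sorted[4] = k$klljkkljlkkj  (last char: 'j')
  sorted[5] = kjk$klljkkljlk  (last char: 'k')
  sorted[6] = kkjk$klljkkljl  (last char: 'l')
  sorted[7] = kkljlkkjk$kllj  (last char: 'j')
  sorted[8] = kljlkkjk$klljk  (last char: 'k')
  sorted[9] = klljkkljlkkjk$  (last char: '$')
  sorted[10] = ljkkljlkkjk$kl  (last char: 'l')
  sorted[11] = ljlkkjk$klljkk  (last char: 'k')
  sorted[12] = lkkjk$klljkklj  (last char: 'j')
  sorted[13] = lljkkljlkkjk$k  (last char: 'k')
Last column: kklljkljk$lkjk
Original string S is at sorted index 9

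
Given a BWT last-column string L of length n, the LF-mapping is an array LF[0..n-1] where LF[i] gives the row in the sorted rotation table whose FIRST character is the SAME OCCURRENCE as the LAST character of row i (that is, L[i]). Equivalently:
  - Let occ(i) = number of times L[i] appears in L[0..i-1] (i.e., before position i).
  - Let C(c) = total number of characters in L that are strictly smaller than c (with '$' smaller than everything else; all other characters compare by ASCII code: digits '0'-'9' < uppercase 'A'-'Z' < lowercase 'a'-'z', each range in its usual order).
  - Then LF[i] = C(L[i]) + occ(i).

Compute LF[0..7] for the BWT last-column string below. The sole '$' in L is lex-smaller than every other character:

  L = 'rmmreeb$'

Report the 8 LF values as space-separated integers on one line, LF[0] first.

Answer: 6 4 5 7 2 3 1 0

Derivation:
Char counts: '$':1, 'b':1, 'e':2, 'm':2, 'r':2
C (first-col start): C('$')=0, C('b')=1, C('e')=2, C('m')=4, C('r')=6
L[0]='r': occ=0, LF[0]=C('r')+0=6+0=6
L[1]='m': occ=0, LF[1]=C('m')+0=4+0=4
L[2]='m': occ=1, LF[2]=C('m')+1=4+1=5
L[3]='r': occ=1, LF[3]=C('r')+1=6+1=7
L[4]='e': occ=0, LF[4]=C('e')+0=2+0=2
L[5]='e': occ=1, LF[5]=C('e')+1=2+1=3
L[6]='b': occ=0, LF[6]=C('b')+0=1+0=1
L[7]='$': occ=0, LF[7]=C('$')+0=0+0=0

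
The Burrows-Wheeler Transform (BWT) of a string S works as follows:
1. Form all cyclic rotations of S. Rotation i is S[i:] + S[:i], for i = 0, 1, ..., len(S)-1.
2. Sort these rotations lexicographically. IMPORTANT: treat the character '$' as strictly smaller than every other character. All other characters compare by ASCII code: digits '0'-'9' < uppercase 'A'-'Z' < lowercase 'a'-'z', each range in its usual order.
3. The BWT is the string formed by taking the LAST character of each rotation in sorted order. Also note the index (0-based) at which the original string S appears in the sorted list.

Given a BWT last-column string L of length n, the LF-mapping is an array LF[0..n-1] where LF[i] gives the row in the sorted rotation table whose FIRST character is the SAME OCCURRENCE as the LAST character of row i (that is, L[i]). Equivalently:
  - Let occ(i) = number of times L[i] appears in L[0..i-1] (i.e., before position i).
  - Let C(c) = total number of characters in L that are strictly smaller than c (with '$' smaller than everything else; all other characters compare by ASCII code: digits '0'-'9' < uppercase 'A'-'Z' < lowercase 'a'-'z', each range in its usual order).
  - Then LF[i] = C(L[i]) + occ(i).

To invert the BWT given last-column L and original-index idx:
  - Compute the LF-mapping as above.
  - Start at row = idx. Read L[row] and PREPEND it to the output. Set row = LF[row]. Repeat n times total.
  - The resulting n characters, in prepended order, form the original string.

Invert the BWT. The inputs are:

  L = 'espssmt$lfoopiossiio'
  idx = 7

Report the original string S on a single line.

LF mapping: 1 14 12 15 16 7 19 0 6 2 8 9 13 3 10 17 18 4 5 11
Walk LF starting at row 7, prepending L[row]:
  step 1: row=7, L[7]='$', prepend. Next row=LF[7]=0
  step 2: row=0, L[0]='e', prepend. Next row=LF[0]=1
  step 3: row=1, L[1]='s', prepend. Next row=LF[1]=14
  step 4: row=14, L[14]='o', prepend. Next row=LF[14]=10
  step 5: row=10, L[10]='o', prepend. Next row=LF[10]=8
  step 6: row=8, L[8]='l', prepend. Next row=LF[8]=6
  step 7: row=6, L[6]='t', prepend. Next row=LF[6]=19
  step 8: row=19, L[19]='o', prepend. Next row=LF[19]=11
  step 9: row=11, L[11]='o', prepend. Next row=LF[11]=9
  step 10: row=9, L[9]='f', prepend. Next row=LF[9]=2
  step 11: row=2, L[2]='p', prepend. Next row=LF[2]=12
  step 12: row=12, L[12]='p', prepend. Next row=LF[12]=13
  step 13: row=13, L[13]='i', prepend. Next row=LF[13]=3
  step 14: row=3, L[3]='s', prepend. Next row=LF[3]=15
  step 15: row=15, L[15]='s', prepend. Next row=LF[15]=17
  step 16: row=17, L[17]='i', prepend. Next row=LF[17]=4
  step 17: row=4, L[4]='s', prepend. Next row=LF[4]=16
  step 18: row=16, L[16]='s', prepend. Next row=LF[16]=18
  step 19: row=18, L[18]='i', prepend. Next row=LF[18]=5
  step 20: row=5, L[5]='m', prepend. Next row=LF[5]=7
Reversed output: mississippfootloose$

Answer: mississippfootloose$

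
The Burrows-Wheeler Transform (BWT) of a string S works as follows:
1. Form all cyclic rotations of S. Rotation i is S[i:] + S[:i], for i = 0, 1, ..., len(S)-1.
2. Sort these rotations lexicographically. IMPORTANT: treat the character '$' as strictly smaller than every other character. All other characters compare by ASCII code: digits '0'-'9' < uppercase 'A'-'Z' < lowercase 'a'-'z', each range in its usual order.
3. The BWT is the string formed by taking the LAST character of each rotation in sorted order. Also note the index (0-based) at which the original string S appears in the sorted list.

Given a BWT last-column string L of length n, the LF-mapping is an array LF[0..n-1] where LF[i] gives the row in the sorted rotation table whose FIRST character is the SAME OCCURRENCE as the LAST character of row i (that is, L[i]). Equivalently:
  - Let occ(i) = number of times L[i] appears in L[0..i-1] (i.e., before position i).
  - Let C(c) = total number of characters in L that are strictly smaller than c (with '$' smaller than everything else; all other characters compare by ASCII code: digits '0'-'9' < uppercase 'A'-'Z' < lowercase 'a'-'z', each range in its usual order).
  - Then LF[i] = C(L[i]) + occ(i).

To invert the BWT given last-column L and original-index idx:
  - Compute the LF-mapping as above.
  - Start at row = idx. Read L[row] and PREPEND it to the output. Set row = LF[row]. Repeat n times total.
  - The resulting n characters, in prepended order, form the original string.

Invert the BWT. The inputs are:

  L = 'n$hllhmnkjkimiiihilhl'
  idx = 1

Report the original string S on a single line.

Answer: hhikilmkjimilhlnilhn$

Derivation:
LF mapping: 19 0 1 13 14 2 17 20 11 10 12 5 18 6 7 8 3 9 15 4 16
Walk LF starting at row 1, prepending L[row]:
  step 1: row=1, L[1]='$', prepend. Next row=LF[1]=0
  step 2: row=0, L[0]='n', prepend. Next row=LF[0]=19
  step 3: row=19, L[19]='h', prepend. Next row=LF[19]=4
  step 4: row=4, L[4]='l', prepend. Next row=LF[4]=14
  step 5: row=14, L[14]='i', prepend. Next row=LF[14]=7
  step 6: row=7, L[7]='n', prepend. Next row=LF[7]=20
  step 7: row=20, L[20]='l', prepend. Next row=LF[20]=16
  step 8: row=16, L[16]='h', prepend. Next row=LF[16]=3
  step 9: row=3, L[3]='l', prepend. Next row=LF[3]=13
  step 10: row=13, L[13]='i', prepend. Next row=LF[13]=6
  step 11: row=6, L[6]='m', prepend. Next row=LF[6]=17
  step 12: row=17, L[17]='i', prepend. Next row=LF[17]=9
  step 13: row=9, L[9]='j', prepend. Next row=LF[9]=10
  step 14: row=10, L[10]='k', prepend. Next row=LF[10]=12
  step 15: row=12, L[12]='m', prepend. Next row=LF[12]=18
  step 16: row=18, L[18]='l', prepend. Next row=LF[18]=15
  step 17: row=15, L[15]='i', prepend. Next row=LF[15]=8
  step 18: row=8, L[8]='k', prepend. Next row=LF[8]=11
  step 19: row=11, L[11]='i', prepend. Next row=LF[11]=5
  step 20: row=5, L[5]='h', prepend. Next row=LF[5]=2
  step 21: row=2, L[2]='h', prepend. Next row=LF[2]=1
Reversed output: hhikilmkjimilhlnilhn$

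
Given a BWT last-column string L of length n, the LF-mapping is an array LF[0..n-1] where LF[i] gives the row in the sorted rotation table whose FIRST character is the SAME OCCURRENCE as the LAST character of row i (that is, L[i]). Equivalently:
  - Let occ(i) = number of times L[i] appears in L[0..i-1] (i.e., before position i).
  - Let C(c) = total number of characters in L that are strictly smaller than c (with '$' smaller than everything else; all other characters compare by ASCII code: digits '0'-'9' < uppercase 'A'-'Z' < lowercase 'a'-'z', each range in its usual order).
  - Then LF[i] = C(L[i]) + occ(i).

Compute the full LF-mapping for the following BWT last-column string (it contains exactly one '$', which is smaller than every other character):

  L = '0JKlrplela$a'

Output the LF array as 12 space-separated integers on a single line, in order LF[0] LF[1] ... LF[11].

Answer: 1 2 3 7 11 10 8 6 9 4 0 5

Derivation:
Char counts: '$':1, '0':1, 'J':1, 'K':1, 'a':2, 'e':1, 'l':3, 'p':1, 'r':1
C (first-col start): C('$')=0, C('0')=1, C('J')=2, C('K')=3, C('a')=4, C('e')=6, C('l')=7, C('p')=10, C('r')=11
L[0]='0': occ=0, LF[0]=C('0')+0=1+0=1
L[1]='J': occ=0, LF[1]=C('J')+0=2+0=2
L[2]='K': occ=0, LF[2]=C('K')+0=3+0=3
L[3]='l': occ=0, LF[3]=C('l')+0=7+0=7
L[4]='r': occ=0, LF[4]=C('r')+0=11+0=11
L[5]='p': occ=0, LF[5]=C('p')+0=10+0=10
L[6]='l': occ=1, LF[6]=C('l')+1=7+1=8
L[7]='e': occ=0, LF[7]=C('e')+0=6+0=6
L[8]='l': occ=2, LF[8]=C('l')+2=7+2=9
L[9]='a': occ=0, LF[9]=C('a')+0=4+0=4
L[10]='$': occ=0, LF[10]=C('$')+0=0+0=0
L[11]='a': occ=1, LF[11]=C('a')+1=4+1=5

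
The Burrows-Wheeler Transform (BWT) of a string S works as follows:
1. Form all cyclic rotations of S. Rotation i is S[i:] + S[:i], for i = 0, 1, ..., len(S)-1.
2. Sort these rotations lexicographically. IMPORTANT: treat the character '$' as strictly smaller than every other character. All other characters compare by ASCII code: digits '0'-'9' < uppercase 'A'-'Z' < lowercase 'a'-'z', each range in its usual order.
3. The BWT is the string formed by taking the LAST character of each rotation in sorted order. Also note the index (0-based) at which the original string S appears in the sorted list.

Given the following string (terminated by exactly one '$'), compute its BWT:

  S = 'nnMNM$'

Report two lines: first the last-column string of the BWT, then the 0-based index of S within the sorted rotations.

All 6 rotations (rotation i = S[i:]+S[:i]):
  rot[0] = nnMNM$
  rot[1] = nMNM$n
  rot[2] = MNM$nn
  rot[3] = NM$nnM
  rot[4] = M$nnMN
  rot[5] = $nnMNM
Sorted (with $ < everything):
  sorted[0] = $nnMNM  (last char: 'M')
  sorted[1] = M$nnMN  (last char: 'N')
  sorted[2] = MNM$nn  (last char: 'n')
  sorted[3] = NM$nnM  (last char: 'M')
  sorted[4] = nMNM$n  (last char: 'n')
  sorted[5] = nnMNM$  (last char: '$')
Last column: MNnMn$
Original string S is at sorted index 5

Answer: MNnMn$
5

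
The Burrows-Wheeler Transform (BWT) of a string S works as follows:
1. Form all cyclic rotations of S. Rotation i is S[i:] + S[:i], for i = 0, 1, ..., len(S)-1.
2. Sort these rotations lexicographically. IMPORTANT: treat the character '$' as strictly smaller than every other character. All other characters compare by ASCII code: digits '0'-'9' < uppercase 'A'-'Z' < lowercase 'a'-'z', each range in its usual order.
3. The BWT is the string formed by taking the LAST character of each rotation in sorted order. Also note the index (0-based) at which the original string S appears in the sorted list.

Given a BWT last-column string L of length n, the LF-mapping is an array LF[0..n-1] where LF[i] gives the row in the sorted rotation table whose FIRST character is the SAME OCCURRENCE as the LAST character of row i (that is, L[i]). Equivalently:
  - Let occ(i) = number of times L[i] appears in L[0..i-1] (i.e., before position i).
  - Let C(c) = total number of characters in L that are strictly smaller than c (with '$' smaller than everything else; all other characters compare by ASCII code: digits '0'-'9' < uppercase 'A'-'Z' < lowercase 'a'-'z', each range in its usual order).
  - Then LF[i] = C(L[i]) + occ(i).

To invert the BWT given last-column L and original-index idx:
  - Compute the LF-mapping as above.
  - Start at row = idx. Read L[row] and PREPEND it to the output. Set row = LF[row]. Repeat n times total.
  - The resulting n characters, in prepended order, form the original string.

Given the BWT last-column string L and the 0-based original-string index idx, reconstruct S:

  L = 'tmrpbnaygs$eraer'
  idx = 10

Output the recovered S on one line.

Answer: raspberrymagnet$

Derivation:
LF mapping: 14 7 10 9 3 8 1 15 6 13 0 4 11 2 5 12
Walk LF starting at row 10, prepending L[row]:
  step 1: row=10, L[10]='$', prepend. Next row=LF[10]=0
  step 2: row=0, L[0]='t', prepend. Next row=LF[0]=14
  step 3: row=14, L[14]='e', prepend. Next row=LF[14]=5
  step 4: row=5, L[5]='n', prepend. Next row=LF[5]=8
  step 5: row=8, L[8]='g', prepend. Next row=LF[8]=6
  step 6: row=6, L[6]='a', prepend. Next row=LF[6]=1
  step 7: row=1, L[1]='m', prepend. Next row=LF[1]=7
  step 8: row=7, L[7]='y', prepend. Next row=LF[7]=15
  step 9: row=15, L[15]='r', prepend. Next row=LF[15]=12
  step 10: row=12, L[12]='r', prepend. Next row=LF[12]=11
  step 11: row=11, L[11]='e', prepend. Next row=LF[11]=4
  step 12: row=4, L[4]='b', prepend. Next row=LF[4]=3
  step 13: row=3, L[3]='p', prepend. Next row=LF[3]=9
  step 14: row=9, L[9]='s', prepend. Next row=LF[9]=13
  step 15: row=13, L[13]='a', prepend. Next row=LF[13]=2
  step 16: row=2, L[2]='r', prepend. Next row=LF[2]=10
Reversed output: raspberrymagnet$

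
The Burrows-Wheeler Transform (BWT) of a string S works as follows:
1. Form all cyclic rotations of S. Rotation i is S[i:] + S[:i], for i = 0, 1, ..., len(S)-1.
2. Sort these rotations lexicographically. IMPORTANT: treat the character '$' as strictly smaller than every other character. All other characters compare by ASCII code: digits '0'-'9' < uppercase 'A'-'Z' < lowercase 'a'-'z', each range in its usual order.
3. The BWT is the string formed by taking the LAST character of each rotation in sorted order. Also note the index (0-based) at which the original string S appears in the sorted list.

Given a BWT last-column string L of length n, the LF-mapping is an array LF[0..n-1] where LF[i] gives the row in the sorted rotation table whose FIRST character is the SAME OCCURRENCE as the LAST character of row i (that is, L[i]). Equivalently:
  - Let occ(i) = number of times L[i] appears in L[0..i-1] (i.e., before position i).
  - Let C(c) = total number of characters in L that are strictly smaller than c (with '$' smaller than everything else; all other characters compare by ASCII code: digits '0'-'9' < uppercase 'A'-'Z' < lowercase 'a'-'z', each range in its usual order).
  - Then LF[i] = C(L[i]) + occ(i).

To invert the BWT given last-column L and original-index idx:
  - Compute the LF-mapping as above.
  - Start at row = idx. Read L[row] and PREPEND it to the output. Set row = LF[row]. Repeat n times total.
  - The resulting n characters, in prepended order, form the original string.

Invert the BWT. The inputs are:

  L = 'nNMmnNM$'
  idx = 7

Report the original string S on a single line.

Answer: nNmNMMn$

Derivation:
LF mapping: 6 3 1 5 7 4 2 0
Walk LF starting at row 7, prepending L[row]:
  step 1: row=7, L[7]='$', prepend. Next row=LF[7]=0
  step 2: row=0, L[0]='n', prepend. Next row=LF[0]=6
  step 3: row=6, L[6]='M', prepend. Next row=LF[6]=2
  step 4: row=2, L[2]='M', prepend. Next row=LF[2]=1
  step 5: row=1, L[1]='N', prepend. Next row=LF[1]=3
  step 6: row=3, L[3]='m', prepend. Next row=LF[3]=5
  step 7: row=5, L[5]='N', prepend. Next row=LF[5]=4
  step 8: row=4, L[4]='n', prepend. Next row=LF[4]=7
Reversed output: nNmNMMn$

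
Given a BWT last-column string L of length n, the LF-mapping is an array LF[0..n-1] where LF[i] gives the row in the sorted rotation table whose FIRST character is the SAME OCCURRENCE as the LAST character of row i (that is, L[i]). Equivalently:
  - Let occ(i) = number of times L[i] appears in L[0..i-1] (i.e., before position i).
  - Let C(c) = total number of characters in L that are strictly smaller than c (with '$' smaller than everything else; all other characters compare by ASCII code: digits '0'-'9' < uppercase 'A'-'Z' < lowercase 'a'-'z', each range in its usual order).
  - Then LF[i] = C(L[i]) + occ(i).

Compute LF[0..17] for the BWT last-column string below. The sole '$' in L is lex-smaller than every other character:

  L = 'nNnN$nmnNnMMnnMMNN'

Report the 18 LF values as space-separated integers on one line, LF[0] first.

Char counts: '$':1, 'M':4, 'N':5, 'm':1, 'n':7
C (first-col start): C('$')=0, C('M')=1, C('N')=5, C('m')=10, C('n')=11
L[0]='n': occ=0, LF[0]=C('n')+0=11+0=11
L[1]='N': occ=0, LF[1]=C('N')+0=5+0=5
L[2]='n': occ=1, LF[2]=C('n')+1=11+1=12
L[3]='N': occ=1, LF[3]=C('N')+1=5+1=6
L[4]='$': occ=0, LF[4]=C('$')+0=0+0=0
L[5]='n': occ=2, LF[5]=C('n')+2=11+2=13
L[6]='m': occ=0, LF[6]=C('m')+0=10+0=10
L[7]='n': occ=3, LF[7]=C('n')+3=11+3=14
L[8]='N': occ=2, LF[8]=C('N')+2=5+2=7
L[9]='n': occ=4, LF[9]=C('n')+4=11+4=15
L[10]='M': occ=0, LF[10]=C('M')+0=1+0=1
L[11]='M': occ=1, LF[11]=C('M')+1=1+1=2
L[12]='n': occ=5, LF[12]=C('n')+5=11+5=16
L[13]='n': occ=6, LF[13]=C('n')+6=11+6=17
L[14]='M': occ=2, LF[14]=C('M')+2=1+2=3
L[15]='M': occ=3, LF[15]=C('M')+3=1+3=4
L[16]='N': occ=3, LF[16]=C('N')+3=5+3=8
L[17]='N': occ=4, LF[17]=C('N')+4=5+4=9

Answer: 11 5 12 6 0 13 10 14 7 15 1 2 16 17 3 4 8 9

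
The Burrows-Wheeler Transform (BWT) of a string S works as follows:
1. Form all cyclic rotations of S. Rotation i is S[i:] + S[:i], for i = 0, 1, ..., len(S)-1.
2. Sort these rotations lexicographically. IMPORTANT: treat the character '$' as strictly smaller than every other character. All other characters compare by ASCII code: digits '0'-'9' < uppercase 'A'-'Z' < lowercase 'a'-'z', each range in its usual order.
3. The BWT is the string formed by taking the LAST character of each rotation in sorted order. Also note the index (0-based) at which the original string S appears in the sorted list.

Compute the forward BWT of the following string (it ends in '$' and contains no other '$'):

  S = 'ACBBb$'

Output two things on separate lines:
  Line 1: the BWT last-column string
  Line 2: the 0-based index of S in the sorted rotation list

Answer: b$CBAB
1

Derivation:
All 6 rotations (rotation i = S[i:]+S[:i]):
  rot[0] = ACBBb$
  rot[1] = CBBb$A
  rot[2] = BBb$AC
  rot[3] = Bb$ACB
  rot[4] = b$ACBB
  rot[5] = $ACBBb
Sorted (with $ < everything):
  sorted[0] = $ACBBb  (last char: 'b')
  sorted[1] = ACBBb$  (last char: '$')
  sorted[2] = BBb$AC  (last char: 'C')
  sorted[3] = Bb$ACB  (last char: 'B')
  sorted[4] = CBBb$A  (last char: 'A')
  sorted[5] = b$ACBB  (last char: 'B')
Last column: b$CBAB
Original string S is at sorted index 1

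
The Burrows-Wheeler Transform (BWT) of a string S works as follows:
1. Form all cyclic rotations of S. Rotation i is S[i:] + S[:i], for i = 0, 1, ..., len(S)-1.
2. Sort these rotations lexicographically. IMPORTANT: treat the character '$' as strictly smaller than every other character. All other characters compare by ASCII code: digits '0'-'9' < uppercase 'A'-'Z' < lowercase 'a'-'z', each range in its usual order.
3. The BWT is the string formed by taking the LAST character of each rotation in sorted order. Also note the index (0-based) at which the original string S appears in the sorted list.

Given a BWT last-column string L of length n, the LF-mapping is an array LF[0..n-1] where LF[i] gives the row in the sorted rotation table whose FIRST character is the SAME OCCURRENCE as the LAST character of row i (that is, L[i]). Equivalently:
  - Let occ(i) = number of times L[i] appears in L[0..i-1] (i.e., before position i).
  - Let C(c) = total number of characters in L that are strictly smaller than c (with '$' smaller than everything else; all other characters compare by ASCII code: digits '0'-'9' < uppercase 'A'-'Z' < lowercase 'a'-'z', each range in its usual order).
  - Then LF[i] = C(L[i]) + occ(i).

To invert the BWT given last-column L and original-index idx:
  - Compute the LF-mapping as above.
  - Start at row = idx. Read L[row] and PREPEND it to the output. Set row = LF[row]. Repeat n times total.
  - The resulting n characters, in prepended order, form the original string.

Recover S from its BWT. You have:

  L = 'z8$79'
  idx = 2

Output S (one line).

LF mapping: 4 2 0 1 3
Walk LF starting at row 2, prepending L[row]:
  step 1: row=2, L[2]='$', prepend. Next row=LF[2]=0
  step 2: row=0, L[0]='z', prepend. Next row=LF[0]=4
  step 3: row=4, L[4]='9', prepend. Next row=LF[4]=3
  step 4: row=3, L[3]='7', prepend. Next row=LF[3]=1
  step 5: row=1, L[1]='8', prepend. Next row=LF[1]=2
Reversed output: 879z$

Answer: 879z$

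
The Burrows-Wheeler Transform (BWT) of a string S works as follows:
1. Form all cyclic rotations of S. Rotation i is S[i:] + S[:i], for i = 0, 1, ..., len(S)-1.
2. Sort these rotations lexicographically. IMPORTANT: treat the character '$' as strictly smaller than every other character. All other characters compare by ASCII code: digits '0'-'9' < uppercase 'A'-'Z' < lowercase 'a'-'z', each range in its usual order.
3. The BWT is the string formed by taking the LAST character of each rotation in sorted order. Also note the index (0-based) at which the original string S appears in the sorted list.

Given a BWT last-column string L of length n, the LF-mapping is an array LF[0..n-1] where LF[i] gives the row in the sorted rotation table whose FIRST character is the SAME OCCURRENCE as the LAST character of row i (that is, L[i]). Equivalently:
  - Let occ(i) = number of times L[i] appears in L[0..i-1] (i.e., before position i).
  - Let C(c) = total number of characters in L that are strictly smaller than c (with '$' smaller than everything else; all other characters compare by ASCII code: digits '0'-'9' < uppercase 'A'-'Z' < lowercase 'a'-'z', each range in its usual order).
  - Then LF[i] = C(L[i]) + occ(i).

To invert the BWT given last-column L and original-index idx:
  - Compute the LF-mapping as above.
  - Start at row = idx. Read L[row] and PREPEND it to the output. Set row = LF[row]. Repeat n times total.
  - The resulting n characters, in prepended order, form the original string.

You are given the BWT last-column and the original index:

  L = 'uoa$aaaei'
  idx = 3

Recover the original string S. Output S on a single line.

Answer: aeoaaaiu$

Derivation:
LF mapping: 8 7 1 0 2 3 4 5 6
Walk LF starting at row 3, prepending L[row]:
  step 1: row=3, L[3]='$', prepend. Next row=LF[3]=0
  step 2: row=0, L[0]='u', prepend. Next row=LF[0]=8
  step 3: row=8, L[8]='i', prepend. Next row=LF[8]=6
  step 4: row=6, L[6]='a', prepend. Next row=LF[6]=4
  step 5: row=4, L[4]='a', prepend. Next row=LF[4]=2
  step 6: row=2, L[2]='a', prepend. Next row=LF[2]=1
  step 7: row=1, L[1]='o', prepend. Next row=LF[1]=7
  step 8: row=7, L[7]='e', prepend. Next row=LF[7]=5
  step 9: row=5, L[5]='a', prepend. Next row=LF[5]=3
Reversed output: aeoaaaiu$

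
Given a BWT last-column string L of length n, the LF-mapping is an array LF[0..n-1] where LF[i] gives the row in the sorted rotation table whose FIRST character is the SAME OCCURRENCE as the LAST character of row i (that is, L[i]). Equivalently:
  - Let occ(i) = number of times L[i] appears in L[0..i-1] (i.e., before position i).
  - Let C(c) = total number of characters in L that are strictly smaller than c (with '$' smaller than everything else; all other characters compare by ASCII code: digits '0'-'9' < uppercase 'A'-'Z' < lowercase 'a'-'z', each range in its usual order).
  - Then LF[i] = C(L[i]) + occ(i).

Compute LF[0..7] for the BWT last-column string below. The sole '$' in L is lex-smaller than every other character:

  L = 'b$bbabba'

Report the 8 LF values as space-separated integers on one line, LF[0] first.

Char counts: '$':1, 'a':2, 'b':5
C (first-col start): C('$')=0, C('a')=1, C('b')=3
L[0]='b': occ=0, LF[0]=C('b')+0=3+0=3
L[1]='$': occ=0, LF[1]=C('$')+0=0+0=0
L[2]='b': occ=1, LF[2]=C('b')+1=3+1=4
L[3]='b': occ=2, LF[3]=C('b')+2=3+2=5
L[4]='a': occ=0, LF[4]=C('a')+0=1+0=1
L[5]='b': occ=3, LF[5]=C('b')+3=3+3=6
L[6]='b': occ=4, LF[6]=C('b')+4=3+4=7
L[7]='a': occ=1, LF[7]=C('a')+1=1+1=2

Answer: 3 0 4 5 1 6 7 2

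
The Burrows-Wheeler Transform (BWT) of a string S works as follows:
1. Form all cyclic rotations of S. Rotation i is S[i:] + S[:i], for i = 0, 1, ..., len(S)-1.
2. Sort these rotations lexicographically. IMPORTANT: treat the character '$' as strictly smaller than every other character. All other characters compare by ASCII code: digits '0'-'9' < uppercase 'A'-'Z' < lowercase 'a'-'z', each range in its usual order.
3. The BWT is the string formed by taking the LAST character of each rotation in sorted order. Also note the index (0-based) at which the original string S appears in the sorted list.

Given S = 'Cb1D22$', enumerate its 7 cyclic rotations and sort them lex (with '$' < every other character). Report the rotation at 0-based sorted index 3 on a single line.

Answer: 22$Cb1D

Derivation:
All 7 rotations (rotation i = S[i:]+S[:i]):
  rot[0] = Cb1D22$
  rot[1] = b1D22$C
  rot[2] = 1D22$Cb
  rot[3] = D22$Cb1
  rot[4] = 22$Cb1D
  rot[5] = 2$Cb1D2
  rot[6] = $Cb1D22
Sorted (with $ < everything):
  sorted[0] = $Cb1D22
  sorted[1] = 1D22$Cb
  sorted[2] = 2$Cb1D2
  sorted[3] = 22$Cb1D
  sorted[4] = Cb1D22$
  sorted[5] = D22$Cb1
  sorted[6] = b1D22$C
sorted[3] = 22$Cb1D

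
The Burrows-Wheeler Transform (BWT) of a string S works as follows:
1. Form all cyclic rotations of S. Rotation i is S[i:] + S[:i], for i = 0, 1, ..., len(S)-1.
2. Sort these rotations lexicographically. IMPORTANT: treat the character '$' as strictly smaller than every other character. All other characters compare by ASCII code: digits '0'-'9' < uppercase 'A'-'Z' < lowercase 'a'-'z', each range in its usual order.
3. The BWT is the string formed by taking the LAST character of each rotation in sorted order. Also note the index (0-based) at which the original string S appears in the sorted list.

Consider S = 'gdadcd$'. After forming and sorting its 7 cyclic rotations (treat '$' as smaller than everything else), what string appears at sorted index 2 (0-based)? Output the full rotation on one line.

Answer: cd$gdad

Derivation:
All 7 rotations (rotation i = S[i:]+S[:i]):
  rot[0] = gdadcd$
  rot[1] = dadcd$g
  rot[2] = adcd$gd
  rot[3] = dcd$gda
  rot[4] = cd$gdad
  rot[5] = d$gdadc
  rot[6] = $gdadcd
Sorted (with $ < everything):
  sorted[0] = $gdadcd
  sorted[1] = adcd$gd
  sorted[2] = cd$gdad
  sorted[3] = d$gdadc
  sorted[4] = dadcd$g
  sorted[5] = dcd$gda
  sorted[6] = gdadcd$
sorted[2] = cd$gdad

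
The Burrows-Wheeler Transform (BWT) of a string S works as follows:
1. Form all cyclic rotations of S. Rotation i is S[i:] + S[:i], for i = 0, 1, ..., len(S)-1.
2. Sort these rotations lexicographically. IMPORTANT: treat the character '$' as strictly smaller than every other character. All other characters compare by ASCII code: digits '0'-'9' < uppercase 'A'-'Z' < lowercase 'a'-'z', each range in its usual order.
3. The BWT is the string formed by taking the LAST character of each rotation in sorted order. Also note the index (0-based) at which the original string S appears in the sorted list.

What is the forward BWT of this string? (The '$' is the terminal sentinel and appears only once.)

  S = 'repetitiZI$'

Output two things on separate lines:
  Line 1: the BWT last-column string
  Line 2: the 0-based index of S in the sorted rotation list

All 11 rotations (rotation i = S[i:]+S[:i]):
  rot[0] = repetitiZI$
  rot[1] = epetitiZI$r
  rot[2] = petitiZI$re
  rot[3] = etitiZI$rep
  rot[4] = titiZI$repe
  rot[5] = itiZI$repet
  rot[6] = tiZI$repeti
  rot[7] = iZI$repetit
  rot[8] = ZI$repetiti
  rot[9] = I$repetitiZ
  rot[10] = $repetitiZI
Sorted (with $ < everything):
  sorted[0] = $repetitiZI  (last char: 'I')
  sorted[1] = I$repetitiZ  (last char: 'Z')
  sorted[2] = ZI$repetiti  (last char: 'i')
  sorted[3] = epetitiZI$r  (last char: 'r')
  sorted[4] = etitiZI$rep  (last char: 'p')
  sorted[5] = iZI$repetit  (last char: 't')
  sorted[6] = itiZI$repet  (last char: 't')
  sorted[7] = petitiZI$re  (last char: 'e')
  sorted[8] = repetitiZI$  (last char: '$')
  sorted[9] = tiZI$repeti  (last char: 'i')
  sorted[10] = titiZI$repe  (last char: 'e')
Last column: IZirptte$ie
Original string S is at sorted index 8

Answer: IZirptte$ie
8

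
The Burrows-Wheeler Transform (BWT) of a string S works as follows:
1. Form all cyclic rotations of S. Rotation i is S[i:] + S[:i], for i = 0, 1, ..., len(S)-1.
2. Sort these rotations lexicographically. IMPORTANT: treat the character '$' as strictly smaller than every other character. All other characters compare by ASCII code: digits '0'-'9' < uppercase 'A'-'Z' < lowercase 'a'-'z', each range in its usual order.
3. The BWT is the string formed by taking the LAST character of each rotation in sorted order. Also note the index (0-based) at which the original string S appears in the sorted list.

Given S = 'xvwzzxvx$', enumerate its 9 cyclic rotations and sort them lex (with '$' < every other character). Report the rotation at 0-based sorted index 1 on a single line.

Answer: vwzzxvx$x

Derivation:
All 9 rotations (rotation i = S[i:]+S[:i]):
  rot[0] = xvwzzxvx$
  rot[1] = vwzzxvx$x
  rot[2] = wzzxvx$xv
  rot[3] = zzxvx$xvw
  rot[4] = zxvx$xvwz
  rot[5] = xvx$xvwzz
  rot[6] = vx$xvwzzx
  rot[7] = x$xvwzzxv
  rot[8] = $xvwzzxvx
Sorted (with $ < everything):
  sorted[0] = $xvwzzxvx
  sorted[1] = vwzzxvx$x
  sorted[2] = vx$xvwzzx
  sorted[3] = wzzxvx$xv
  sorted[4] = x$xvwzzxv
  sorted[5] = xvwzzxvx$
  sorted[6] = xvx$xvwzz
  sorted[7] = zxvx$xvwz
  sorted[8] = zzxvx$xvw
sorted[1] = vwzzxvx$x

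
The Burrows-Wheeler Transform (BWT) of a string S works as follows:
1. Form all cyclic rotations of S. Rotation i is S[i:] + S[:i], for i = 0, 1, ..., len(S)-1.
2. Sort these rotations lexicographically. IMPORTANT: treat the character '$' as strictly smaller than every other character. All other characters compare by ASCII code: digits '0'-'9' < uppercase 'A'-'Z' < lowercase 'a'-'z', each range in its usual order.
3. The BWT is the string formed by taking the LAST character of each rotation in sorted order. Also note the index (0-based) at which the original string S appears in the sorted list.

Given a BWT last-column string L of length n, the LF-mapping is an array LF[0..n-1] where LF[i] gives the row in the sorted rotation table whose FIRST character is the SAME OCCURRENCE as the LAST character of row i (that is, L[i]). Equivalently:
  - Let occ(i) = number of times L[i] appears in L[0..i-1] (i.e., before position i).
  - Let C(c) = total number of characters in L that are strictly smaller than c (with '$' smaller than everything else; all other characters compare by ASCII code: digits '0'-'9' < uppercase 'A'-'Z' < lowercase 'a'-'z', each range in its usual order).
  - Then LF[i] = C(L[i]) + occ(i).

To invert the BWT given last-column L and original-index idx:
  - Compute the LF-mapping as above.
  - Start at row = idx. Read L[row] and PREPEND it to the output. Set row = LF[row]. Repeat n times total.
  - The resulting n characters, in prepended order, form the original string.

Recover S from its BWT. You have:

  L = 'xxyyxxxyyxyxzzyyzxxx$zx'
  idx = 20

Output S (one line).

LF mapping: 1 2 12 13 3 4 5 14 15 6 16 7 19 20 17 18 21 8 9 10 0 22 11
Walk LF starting at row 20, prepending L[row]:
  step 1: row=20, L[20]='$', prepend. Next row=LF[20]=0
  step 2: row=0, L[0]='x', prepend. Next row=LF[0]=1
  step 3: row=1, L[1]='x', prepend. Next row=LF[1]=2
  step 4: row=2, L[2]='y', prepend. Next row=LF[2]=12
  step 5: row=12, L[12]='z', prepend. Next row=LF[12]=19
  step 6: row=19, L[19]='x', prepend. Next row=LF[19]=10
  step 7: row=10, L[10]='y', prepend. Next row=LF[10]=16
  step 8: row=16, L[16]='z', prepend. Next row=LF[16]=21
  step 9: row=21, L[21]='z', prepend. Next row=LF[21]=22
  step 10: row=22, L[22]='x', prepend. Next row=LF[22]=11
  step 11: row=11, L[11]='x', prepend. Next row=LF[11]=7
  step 12: row=7, L[7]='y', prepend. Next row=LF[7]=14
  step 13: row=14, L[14]='y', prepend. Next row=LF[14]=17
  step 14: row=17, L[17]='x', prepend. Next row=LF[17]=8
  step 15: row=8, L[8]='y', prepend. Next row=LF[8]=15
  step 16: row=15, L[15]='y', prepend. Next row=LF[15]=18
  step 17: row=18, L[18]='x', prepend. Next row=LF[18]=9
  step 18: row=9, L[9]='x', prepend. Next row=LF[9]=6
  step 19: row=6, L[6]='x', prepend. Next row=LF[6]=5
  step 20: row=5, L[5]='x', prepend. Next row=LF[5]=4
  step 21: row=4, L[4]='x', prepend. Next row=LF[4]=3
  step 22: row=3, L[3]='y', prepend. Next row=LF[3]=13
  step 23: row=13, L[13]='z', prepend. Next row=LF[13]=20
Reversed output: zyxxxxxyyxyyxxzzyxzyxx$

Answer: zyxxxxxyyxyyxxzzyxzyxx$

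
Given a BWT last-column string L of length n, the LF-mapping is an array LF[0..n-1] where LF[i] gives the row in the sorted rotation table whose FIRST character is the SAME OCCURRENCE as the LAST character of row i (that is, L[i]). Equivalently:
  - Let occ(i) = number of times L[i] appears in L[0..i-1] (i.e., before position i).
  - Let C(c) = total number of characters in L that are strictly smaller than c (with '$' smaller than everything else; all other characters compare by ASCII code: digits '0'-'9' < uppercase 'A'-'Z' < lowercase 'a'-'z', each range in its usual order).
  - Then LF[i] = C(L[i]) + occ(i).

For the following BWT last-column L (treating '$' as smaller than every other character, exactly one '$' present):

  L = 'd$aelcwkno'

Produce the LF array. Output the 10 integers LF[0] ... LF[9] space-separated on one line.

Answer: 3 0 1 4 6 2 9 5 7 8

Derivation:
Char counts: '$':1, 'a':1, 'c':1, 'd':1, 'e':1, 'k':1, 'l':1, 'n':1, 'o':1, 'w':1
C (first-col start): C('$')=0, C('a')=1, C('c')=2, C('d')=3, C('e')=4, C('k')=5, C('l')=6, C('n')=7, C('o')=8, C('w')=9
L[0]='d': occ=0, LF[0]=C('d')+0=3+0=3
L[1]='$': occ=0, LF[1]=C('$')+0=0+0=0
L[2]='a': occ=0, LF[2]=C('a')+0=1+0=1
L[3]='e': occ=0, LF[3]=C('e')+0=4+0=4
L[4]='l': occ=0, LF[4]=C('l')+0=6+0=6
L[5]='c': occ=0, LF[5]=C('c')+0=2+0=2
L[6]='w': occ=0, LF[6]=C('w')+0=9+0=9
L[7]='k': occ=0, LF[7]=C('k')+0=5+0=5
L[8]='n': occ=0, LF[8]=C('n')+0=7+0=7
L[9]='o': occ=0, LF[9]=C('o')+0=8+0=8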